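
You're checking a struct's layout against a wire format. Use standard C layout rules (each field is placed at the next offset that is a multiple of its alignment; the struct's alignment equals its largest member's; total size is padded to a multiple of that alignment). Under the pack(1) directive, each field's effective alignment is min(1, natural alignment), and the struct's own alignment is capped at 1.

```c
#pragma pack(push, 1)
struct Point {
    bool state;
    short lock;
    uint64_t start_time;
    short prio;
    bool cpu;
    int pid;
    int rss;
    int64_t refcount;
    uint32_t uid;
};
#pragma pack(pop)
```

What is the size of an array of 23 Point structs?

@0: state [1B, align 1] → 1
@1: lock [2B, align 1] → 3
@3: start_time [8B, align 1] → 11
@11: prio [2B, align 1] → 13
@13: cpu [1B, align 1] → 14
@14: pid [4B, align 1] → 18
@18: rss [4B, align 1] → 22
@22: refcount [8B, align 1] → 30
@30: uid [4B, align 1] → 34
size 34, align 1
array of 23: 23 × 34 = 782

782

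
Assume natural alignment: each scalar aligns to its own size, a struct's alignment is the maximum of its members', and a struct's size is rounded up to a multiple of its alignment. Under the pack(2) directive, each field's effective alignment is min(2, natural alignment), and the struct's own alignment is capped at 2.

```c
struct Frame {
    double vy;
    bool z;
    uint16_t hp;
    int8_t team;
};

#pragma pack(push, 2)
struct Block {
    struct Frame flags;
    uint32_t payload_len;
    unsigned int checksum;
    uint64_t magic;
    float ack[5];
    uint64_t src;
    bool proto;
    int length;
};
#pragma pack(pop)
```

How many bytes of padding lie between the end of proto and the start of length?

1

Frame: @0: vy [8B, align 8] → 8; @8: z [1B, align 1] → 9; +1 pad (align 2); @10: hp [2B, align 2] → 12; @12: team [1B, align 1] → 13; +3 tail pad (align 8); size 16, align 8
@0: flags [16B, align 2] → 16
@16: payload_len [4B, align 2] → 20
@20: checksum [4B, align 2] → 24
@24: magic [8B, align 2] → 32
@32: ack [20B, align 2] → 52
@52: src [8B, align 2] → 60
@60: proto [1B, align 1] → 61
+1 pad (align 2)
@62: length [4B, align 2] → 66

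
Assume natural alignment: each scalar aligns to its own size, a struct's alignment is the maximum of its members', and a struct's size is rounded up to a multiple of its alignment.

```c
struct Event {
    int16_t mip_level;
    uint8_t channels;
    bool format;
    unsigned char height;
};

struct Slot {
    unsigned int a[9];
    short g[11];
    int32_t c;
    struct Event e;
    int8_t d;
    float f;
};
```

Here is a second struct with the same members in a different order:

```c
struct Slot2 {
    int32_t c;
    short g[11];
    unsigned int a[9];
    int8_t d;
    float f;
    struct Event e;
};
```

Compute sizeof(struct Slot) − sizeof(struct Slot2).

-4

Event: @0: mip_level [2B, align 2] → 2; @2: channels [1B, align 1] → 3; @3: format [1B, align 1] → 4; @4: height [1B, align 1] → 5; +1 tail pad (align 2); size 6, align 2
@0: a [36B, align 4] → 36
@36: g [22B, align 2] → 58
+2 pad (align 4)
@60: c [4B, align 4] → 64
@64: e [6B, align 2] → 70
@70: d [1B, align 1] → 71
+1 pad (align 4)
@72: f [4B, align 4] → 76
size 76, align 4
— Slot2 —
@0: c [4B, align 4] → 4
@4: g [22B, align 2] → 26
+2 pad (align 4)
@28: a [36B, align 4] → 64
@64: d [1B, align 1] → 65
+3 pad (align 4)
@68: f [4B, align 4] → 72
@72: e [6B, align 2] → 78
+2 tail pad (align 4)
size 80, align 4
76 − 80 = -4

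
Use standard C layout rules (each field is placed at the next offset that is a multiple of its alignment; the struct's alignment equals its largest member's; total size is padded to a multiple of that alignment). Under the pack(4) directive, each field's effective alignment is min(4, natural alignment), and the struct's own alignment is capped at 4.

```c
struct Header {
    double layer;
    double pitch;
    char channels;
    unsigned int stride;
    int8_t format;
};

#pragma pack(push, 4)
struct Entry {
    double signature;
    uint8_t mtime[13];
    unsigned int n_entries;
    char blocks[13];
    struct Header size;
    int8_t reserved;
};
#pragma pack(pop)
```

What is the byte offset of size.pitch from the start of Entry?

Header: layer at 0 (size 8, align 8) → ends 8; pitch at 8 (size 8, align 8) → ends 16; channels at 16 (size 1, align 1) → ends 17; pad 3 to align 4 for stride; stride at 20 (size 4, align 4) → ends 24; format at 24 (size 1, align 1) → ends 25; tail pad 7 to reach multiple of 8; total 32 bytes, alignment 8
signature at 0 (size 8, align 4) → ends 8
mtime at 8 (size 13, align 1) → ends 21
pad 3 to align 4 for n_entries
n_entries at 24 (size 4, align 4) → ends 28
blocks at 28 (size 13, align 1) → ends 41
pad 3 to align 4 for size
size at 44 (size 32, align 4) → ends 76
within Header: pitch at 8
44 + 8 = 52

52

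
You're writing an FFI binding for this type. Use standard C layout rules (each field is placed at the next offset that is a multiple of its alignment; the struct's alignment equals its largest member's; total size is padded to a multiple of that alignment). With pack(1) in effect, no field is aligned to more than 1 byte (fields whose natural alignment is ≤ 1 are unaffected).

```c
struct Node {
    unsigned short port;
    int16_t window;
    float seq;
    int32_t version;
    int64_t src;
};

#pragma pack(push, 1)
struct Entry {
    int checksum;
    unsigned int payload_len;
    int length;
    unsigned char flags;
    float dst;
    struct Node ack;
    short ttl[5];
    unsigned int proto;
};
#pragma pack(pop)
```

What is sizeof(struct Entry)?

55

Node: 0..2  port  (2B, 2-aligned); 2..4  window  (2B, 2-aligned); 4..8  seq  (4B, 4-aligned); 8..12  version  (4B, 4-aligned); 12..16  -- padding (4B); 16..24  src  (8B, 8-aligned); sizeof = 24, alignof = 8
0..4  checksum  (4B, 1-aligned)
4..8  payload_len  (4B, 1-aligned)
8..12  length  (4B, 1-aligned)
12..13  flags  (1B, 1-aligned)
13..17  dst  (4B, 1-aligned)
17..41  ack  (24B, 1-aligned)
41..51  ttl  (10B, 1-aligned)
51..55  proto  (4B, 1-aligned)
sizeof = 55, alignof = 1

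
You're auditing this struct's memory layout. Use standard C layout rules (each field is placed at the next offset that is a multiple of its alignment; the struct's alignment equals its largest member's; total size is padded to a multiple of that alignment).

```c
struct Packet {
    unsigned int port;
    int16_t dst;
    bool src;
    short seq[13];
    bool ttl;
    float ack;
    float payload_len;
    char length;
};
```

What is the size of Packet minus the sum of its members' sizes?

@0: port [4B, align 4] → 4
@4: dst [2B, align 2] → 6
@6: src [1B, align 1] → 7
+1 pad (align 2)
@8: seq [26B, align 2] → 34
@34: ttl [1B, align 1] → 35
+1 pad (align 4)
@36: ack [4B, align 4] → 40
@40: payload_len [4B, align 4] → 44
@44: length [1B, align 1] → 45
+3 tail pad (align 4)
size 48, align 4
data bytes 43, size 48 → padding 5

5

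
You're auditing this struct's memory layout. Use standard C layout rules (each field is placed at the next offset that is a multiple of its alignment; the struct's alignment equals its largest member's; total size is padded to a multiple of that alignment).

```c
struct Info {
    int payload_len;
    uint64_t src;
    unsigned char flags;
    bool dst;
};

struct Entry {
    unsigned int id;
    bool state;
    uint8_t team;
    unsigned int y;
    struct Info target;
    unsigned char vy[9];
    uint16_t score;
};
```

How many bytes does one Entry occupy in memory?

56

Info: 0..4  payload_len  (4B, 4-aligned); 4..8  -- padding (4B); 8..16  src  (8B, 8-aligned); 16..17  flags  (1B, 1-aligned); 17..18  dst  (1B, 1-aligned); 18..24  -- tail padding (6B); sizeof = 24, alignof = 8
0..4  id  (4B, 4-aligned)
4..5  state  (1B, 1-aligned)
5..6  team  (1B, 1-aligned)
6..8  -- padding (2B)
8..12  y  (4B, 4-aligned)
12..16  -- padding (4B)
16..40  target  (24B, 8-aligned)
40..49  vy  (9B, 1-aligned)
49..50  -- padding (1B)
50..52  score  (2B, 2-aligned)
52..56  -- tail padding (4B)
sizeof = 56, alignof = 8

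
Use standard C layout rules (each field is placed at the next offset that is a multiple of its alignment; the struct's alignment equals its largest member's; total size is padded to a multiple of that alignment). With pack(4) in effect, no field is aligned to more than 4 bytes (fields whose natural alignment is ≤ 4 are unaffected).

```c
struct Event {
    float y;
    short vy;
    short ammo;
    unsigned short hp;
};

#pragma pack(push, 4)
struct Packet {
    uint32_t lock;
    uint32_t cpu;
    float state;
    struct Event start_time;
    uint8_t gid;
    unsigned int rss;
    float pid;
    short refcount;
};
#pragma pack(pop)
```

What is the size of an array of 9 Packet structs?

Event: 0..4  y  (4B, 4-aligned); 4..6  vy  (2B, 2-aligned); 6..8  ammo  (2B, 2-aligned); 8..10  hp  (2B, 2-aligned); 10..12  -- tail padding (2B); sizeof = 12, alignof = 4
0..4  lock  (4B, 4-aligned)
4..8  cpu  (4B, 4-aligned)
8..12  state  (4B, 4-aligned)
12..24  start_time  (12B, 4-aligned)
24..25  gid  (1B, 1-aligned)
25..28  -- padding (3B)
28..32  rss  (4B, 4-aligned)
32..36  pid  (4B, 4-aligned)
36..38  refcount  (2B, 2-aligned)
38..40  -- tail padding (2B)
sizeof = 40, alignof = 4
array of 9: 9 × 40 = 360

360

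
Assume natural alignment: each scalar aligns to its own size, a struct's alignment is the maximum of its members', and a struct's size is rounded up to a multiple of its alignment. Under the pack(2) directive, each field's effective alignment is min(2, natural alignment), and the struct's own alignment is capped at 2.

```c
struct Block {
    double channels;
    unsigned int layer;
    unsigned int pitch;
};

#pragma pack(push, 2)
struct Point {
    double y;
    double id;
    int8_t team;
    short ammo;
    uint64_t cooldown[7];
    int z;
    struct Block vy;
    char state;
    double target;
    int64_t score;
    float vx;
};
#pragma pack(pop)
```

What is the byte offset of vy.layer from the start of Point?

Block: @0: channels [8B, align 8] → 8; @8: layer [4B, align 4] → 12; @12: pitch [4B, align 4] → 16; size 16, align 8
@0: y [8B, align 2] → 8
@8: id [8B, align 2] → 16
@16: team [1B, align 1] → 17
+1 pad (align 2)
@18: ammo [2B, align 2] → 20
@20: cooldown [56B, align 2] → 76
@76: z [4B, align 2] → 80
@80: vy [16B, align 2] → 96
within Block: layer at 8
80 + 8 = 88

88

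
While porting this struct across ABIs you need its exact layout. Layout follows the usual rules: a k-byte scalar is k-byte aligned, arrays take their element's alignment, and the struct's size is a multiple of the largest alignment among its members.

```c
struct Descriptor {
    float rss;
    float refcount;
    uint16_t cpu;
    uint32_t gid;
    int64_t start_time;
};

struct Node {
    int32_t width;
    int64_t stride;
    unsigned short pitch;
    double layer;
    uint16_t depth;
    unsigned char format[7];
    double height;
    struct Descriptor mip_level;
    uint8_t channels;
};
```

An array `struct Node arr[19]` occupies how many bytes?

Descriptor: @0: rss [4B, align 4] → 4; @4: refcount [4B, align 4] → 8; @8: cpu [2B, align 2] → 10; +2 pad (align 4); @12: gid [4B, align 4] → 16; @16: start_time [8B, align 8] → 24; size 24, align 8
@0: width [4B, align 4] → 4
+4 pad (align 8)
@8: stride [8B, align 8] → 16
@16: pitch [2B, align 2] → 18
+6 pad (align 8)
@24: layer [8B, align 8] → 32
@32: depth [2B, align 2] → 34
@34: format [7B, align 1] → 41
+7 pad (align 8)
@48: height [8B, align 8] → 56
@56: mip_level [24B, align 8] → 80
@80: channels [1B, align 1] → 81
+7 tail pad (align 8)
size 88, align 8
array of 19: 19 × 88 = 1672

1672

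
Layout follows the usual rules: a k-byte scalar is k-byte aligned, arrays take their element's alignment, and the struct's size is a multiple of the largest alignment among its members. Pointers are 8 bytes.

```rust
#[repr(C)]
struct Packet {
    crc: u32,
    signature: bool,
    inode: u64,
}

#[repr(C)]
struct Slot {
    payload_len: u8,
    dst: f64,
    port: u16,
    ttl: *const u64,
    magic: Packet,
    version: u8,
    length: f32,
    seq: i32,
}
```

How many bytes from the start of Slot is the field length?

Packet: 0..4  crc  (4B, 4-aligned); 4..5  signature  (1B, 1-aligned); 5..8  -- padding (3B); 8..16  inode  (8B, 8-aligned); sizeof = 16, alignof = 8
0..1  payload_len  (1B, 1-aligned)
1..8  -- padding (7B)
8..16  dst  (8B, 8-aligned)
16..18  port  (2B, 2-aligned)
18..24  -- padding (6B)
24..32  ttl  (8B, 8-aligned)
32..48  magic  (16B, 8-aligned)
48..49  version  (1B, 1-aligned)
49..52  -- padding (3B)
52..56  length  (4B, 4-aligned)

52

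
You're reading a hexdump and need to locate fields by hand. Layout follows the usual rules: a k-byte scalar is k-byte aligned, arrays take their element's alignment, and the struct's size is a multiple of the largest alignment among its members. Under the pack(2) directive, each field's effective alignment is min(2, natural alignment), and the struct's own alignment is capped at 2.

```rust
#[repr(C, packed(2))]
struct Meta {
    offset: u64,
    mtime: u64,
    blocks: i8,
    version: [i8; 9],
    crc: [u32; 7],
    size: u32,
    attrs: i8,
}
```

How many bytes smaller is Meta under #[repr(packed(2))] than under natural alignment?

natural layout:
  @0: offset [8B, align 8] → 8
  @8: mtime [8B, align 8] → 16
  @16: blocks [1B, align 1] → 17
  @17: version [9B, align 1] → 26
  +2 pad (align 4)
  @28: crc [28B, align 4] → 56
  @56: size [4B, align 4] → 60
  @60: attrs [1B, align 1] → 61
  +3 tail pad (align 8)
  size 64, align 8
packed(2) layout:
  @0: offset [8B, align 2] → 8
  @8: mtime [8B, align 2] → 16
  @16: blocks [1B, align 1] → 17
  @17: version [9B, align 1] → 26
  @26: crc [28B, align 2] → 54
  @54: size [4B, align 2] → 58
  @58: attrs [1B, align 1] → 59
  +1 tail pad (align 2)
  size 60, align 2
64 − 60 = 4

4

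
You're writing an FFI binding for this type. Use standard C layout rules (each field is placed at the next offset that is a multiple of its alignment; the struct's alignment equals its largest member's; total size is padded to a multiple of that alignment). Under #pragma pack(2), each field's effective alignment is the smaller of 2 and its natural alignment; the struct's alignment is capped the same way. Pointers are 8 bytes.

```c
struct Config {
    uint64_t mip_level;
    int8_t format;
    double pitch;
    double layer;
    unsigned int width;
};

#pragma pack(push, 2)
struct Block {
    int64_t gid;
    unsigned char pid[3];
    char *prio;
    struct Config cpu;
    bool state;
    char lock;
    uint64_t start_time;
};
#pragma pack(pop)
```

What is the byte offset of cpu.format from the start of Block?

28

Config: 0..8  mip_level  (8B, 8-aligned); 8..9  format  (1B, 1-aligned); 9..16  -- padding (7B); 16..24  pitch  (8B, 8-aligned); 24..32  layer  (8B, 8-aligned); 32..36  width  (4B, 4-aligned); 36..40  -- tail padding (4B); sizeof = 40, alignof = 8
0..8  gid  (8B, 2-aligned)
8..11  pid  (3B, 1-aligned)
11..12  -- padding (1B)
12..20  prio  (8B, 2-aligned)
20..60  cpu  (40B, 2-aligned)
within Config: format at 8
20 + 8 = 28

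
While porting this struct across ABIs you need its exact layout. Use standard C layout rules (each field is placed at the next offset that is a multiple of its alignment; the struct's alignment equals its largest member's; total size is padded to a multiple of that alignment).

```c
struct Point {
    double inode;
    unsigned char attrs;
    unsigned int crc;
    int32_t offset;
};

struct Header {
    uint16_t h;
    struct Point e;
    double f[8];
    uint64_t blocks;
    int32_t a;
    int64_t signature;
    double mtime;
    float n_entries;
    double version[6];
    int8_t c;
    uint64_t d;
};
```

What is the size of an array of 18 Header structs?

Point: @0: inode [8B, align 8] → 8; @8: attrs [1B, align 1] → 9; +3 pad (align 4); @12: crc [4B, align 4] → 16; @16: offset [4B, align 4] → 20; +4 tail pad (align 8); size 24, align 8
@0: h [2B, align 2] → 2
+6 pad (align 8)
@8: e [24B, align 8] → 32
@32: f [64B, align 8] → 96
@96: blocks [8B, align 8] → 104
@104: a [4B, align 4] → 108
+4 pad (align 8)
@112: signature [8B, align 8] → 120
@120: mtime [8B, align 8] → 128
@128: n_entries [4B, align 4] → 132
+4 pad (align 8)
@136: version [48B, align 8] → 184
@184: c [1B, align 1] → 185
+7 pad (align 8)
@192: d [8B, align 8] → 200
size 200, align 8
array of 18: 18 × 200 = 3600

3600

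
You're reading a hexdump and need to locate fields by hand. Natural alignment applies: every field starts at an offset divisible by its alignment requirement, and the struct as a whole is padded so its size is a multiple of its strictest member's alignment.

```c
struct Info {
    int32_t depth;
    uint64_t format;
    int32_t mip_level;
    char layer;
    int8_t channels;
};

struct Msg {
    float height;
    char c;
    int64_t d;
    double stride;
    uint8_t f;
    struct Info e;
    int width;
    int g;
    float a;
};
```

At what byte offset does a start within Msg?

Info: 0..4  depth  (4B, 4-aligned); 4..8  -- padding (4B); 8..16  format  (8B, 8-aligned); 16..20  mip_level  (4B, 4-aligned); 20..21  layer  (1B, 1-aligned); 21..22  channels  (1B, 1-aligned); 22..24  -- tail padding (2B); sizeof = 24, alignof = 8
0..4  height  (4B, 4-aligned)
4..5  c  (1B, 1-aligned)
5..8  -- padding (3B)
8..16  d  (8B, 8-aligned)
16..24  stride  (8B, 8-aligned)
24..25  f  (1B, 1-aligned)
25..32  -- padding (7B)
32..56  e  (24B, 8-aligned)
56..60  width  (4B, 4-aligned)
60..64  g  (4B, 4-aligned)
64..68  a  (4B, 4-aligned)

64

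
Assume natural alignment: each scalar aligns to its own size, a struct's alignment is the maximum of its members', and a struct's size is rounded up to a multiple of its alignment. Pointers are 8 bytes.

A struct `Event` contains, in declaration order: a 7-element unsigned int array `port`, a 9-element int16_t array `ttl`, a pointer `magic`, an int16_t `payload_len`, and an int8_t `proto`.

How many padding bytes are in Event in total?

@0: port [28B, align 4] → 28
@28: ttl [18B, align 2] → 46
+2 pad (align 8)
@48: magic [8B, align 8] → 56
@56: payload_len [2B, align 2] → 58
@58: proto [1B, align 1] → 59
+5 tail pad (align 8)
size 64, align 8
data bytes 57, size 64 → padding 7

7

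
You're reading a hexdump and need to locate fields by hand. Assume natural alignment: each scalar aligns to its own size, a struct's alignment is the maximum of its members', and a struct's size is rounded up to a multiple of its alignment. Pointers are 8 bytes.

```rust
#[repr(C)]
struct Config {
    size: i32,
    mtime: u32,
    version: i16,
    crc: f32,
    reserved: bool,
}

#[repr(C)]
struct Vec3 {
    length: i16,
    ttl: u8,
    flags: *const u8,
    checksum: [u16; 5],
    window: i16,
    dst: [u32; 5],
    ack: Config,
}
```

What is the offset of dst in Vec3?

Config: @0: size [4B, align 4] → 4; @4: mtime [4B, align 4] → 8; @8: version [2B, align 2] → 10; +2 pad (align 4); @12: crc [4B, align 4] → 16; @16: reserved [1B, align 1] → 17; +3 tail pad (align 4); size 20, align 4
@0: length [2B, align 2] → 2
@2: ttl [1B, align 1] → 3
+5 pad (align 8)
@8: flags [8B, align 8] → 16
@16: checksum [10B, align 2] → 26
@26: window [2B, align 2] → 28
@28: dst [20B, align 4] → 48

28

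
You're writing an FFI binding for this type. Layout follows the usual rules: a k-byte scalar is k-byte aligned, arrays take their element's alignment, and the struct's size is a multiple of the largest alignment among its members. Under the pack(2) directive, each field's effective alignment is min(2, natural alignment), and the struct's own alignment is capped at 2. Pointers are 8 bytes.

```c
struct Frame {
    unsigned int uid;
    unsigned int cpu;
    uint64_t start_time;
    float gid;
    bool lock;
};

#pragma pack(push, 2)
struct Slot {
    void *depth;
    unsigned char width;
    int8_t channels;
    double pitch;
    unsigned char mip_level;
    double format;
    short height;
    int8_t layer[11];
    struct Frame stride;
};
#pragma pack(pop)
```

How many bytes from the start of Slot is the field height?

28

Frame: uid at 0 (size 4, align 4) → ends 4; cpu at 4 (size 4, align 4) → ends 8; start_time at 8 (size 8, align 8) → ends 16; gid at 16 (size 4, align 4) → ends 20; lock at 20 (size 1, align 1) → ends 21; tail pad 3 to reach multiple of 8; total 24 bytes, alignment 8
depth at 0 (size 8, align 2) → ends 8
width at 8 (size 1, align 1) → ends 9
channels at 9 (size 1, align 1) → ends 10
pitch at 10 (size 8, align 2) → ends 18
mip_level at 18 (size 1, align 1) → ends 19
pad 1 to align 2 for format
format at 20 (size 8, align 2) → ends 28
height at 28 (size 2, align 2) → ends 30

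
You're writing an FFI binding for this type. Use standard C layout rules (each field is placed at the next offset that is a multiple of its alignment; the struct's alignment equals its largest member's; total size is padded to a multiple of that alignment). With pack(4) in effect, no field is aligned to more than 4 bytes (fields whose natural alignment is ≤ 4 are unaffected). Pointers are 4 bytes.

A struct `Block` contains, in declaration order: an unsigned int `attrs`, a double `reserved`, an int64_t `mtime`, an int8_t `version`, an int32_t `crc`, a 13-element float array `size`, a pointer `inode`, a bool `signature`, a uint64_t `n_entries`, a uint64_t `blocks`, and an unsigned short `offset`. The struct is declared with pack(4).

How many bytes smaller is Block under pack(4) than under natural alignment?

natural layout:
  0..4  attrs  (4B, 4-aligned)
  4..8  -- padding (4B)
  8..16  reserved  (8B, 8-aligned)
  16..24  mtime  (8B, 8-aligned)
  24..25  version  (1B, 1-aligned)
  25..28  -- padding (3B)
  28..32  crc  (4B, 4-aligned)
  32..84  size  (52B, 4-aligned)
  84..88  inode  (4B, 4-aligned)
  88..89  signature  (1B, 1-aligned)
  89..96  -- padding (7B)
  96..104  n_entries  (8B, 8-aligned)
  104..112  blocks  (8B, 8-aligned)
  112..114  offset  (2B, 2-aligned)
  114..120  -- tail padding (6B)
  sizeof = 120, alignof = 8
packed(4) layout:
  0..4  attrs  (4B, 4-aligned)
  4..12  reserved  (8B, 4-aligned)
  12..20  mtime  (8B, 4-aligned)
  20..21  version  (1B, 1-aligned)
  21..24  -- padding (3B)
  24..28  crc  (4B, 4-aligned)
  28..80  size  (52B, 4-aligned)
  80..84  inode  (4B, 4-aligned)
  84..85  signature  (1B, 1-aligned)
  85..88  -- padding (3B)
  88..96  n_entries  (8B, 4-aligned)
  96..104  blocks  (8B, 4-aligned)
  104..106  offset  (2B, 2-aligned)
  106..108  -- tail padding (2B)
  sizeof = 108, alignof = 4
120 − 108 = 12

12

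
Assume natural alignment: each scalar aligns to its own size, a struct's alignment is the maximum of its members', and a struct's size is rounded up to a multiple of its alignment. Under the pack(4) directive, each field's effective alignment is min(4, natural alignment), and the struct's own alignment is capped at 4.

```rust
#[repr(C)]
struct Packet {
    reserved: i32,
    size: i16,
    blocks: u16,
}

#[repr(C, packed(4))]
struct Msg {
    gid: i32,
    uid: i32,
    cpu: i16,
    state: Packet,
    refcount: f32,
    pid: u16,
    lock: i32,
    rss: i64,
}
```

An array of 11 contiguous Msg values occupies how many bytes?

440

Packet: reserved at 0 (size 4, align 4) → ends 4; size at 4 (size 2, align 2) → ends 6; blocks at 6 (size 2, align 2) → ends 8; total 8 bytes, alignment 4
gid at 0 (size 4, align 4) → ends 4
uid at 4 (size 4, align 4) → ends 8
cpu at 8 (size 2, align 2) → ends 10
pad 2 to align 4 for state
state at 12 (size 8, align 4) → ends 20
refcount at 20 (size 4, align 4) → ends 24
pid at 24 (size 2, align 2) → ends 26
pad 2 to align 4 for lock
lock at 28 (size 4, align 4) → ends 32
rss at 32 (size 8, align 4) → ends 40
total 40 bytes, alignment 4
array of 11: 11 × 40 = 440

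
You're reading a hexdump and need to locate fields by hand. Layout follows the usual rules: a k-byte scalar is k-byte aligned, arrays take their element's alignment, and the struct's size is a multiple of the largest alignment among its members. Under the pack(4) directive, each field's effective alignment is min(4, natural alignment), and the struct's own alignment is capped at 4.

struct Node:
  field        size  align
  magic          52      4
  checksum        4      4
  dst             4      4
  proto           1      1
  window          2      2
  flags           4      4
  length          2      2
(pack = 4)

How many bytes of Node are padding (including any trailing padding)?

@0: magic [52B, align 4] → 52
@52: checksum [4B, align 4] → 56
@56: dst [4B, align 4] → 60
@60: proto [1B, align 1] → 61
+1 pad (align 2)
@62: window [2B, align 2] → 64
@64: flags [4B, align 4] → 68
@68: length [2B, align 2] → 70
+2 tail pad (align 4)
size 72, align 4
data bytes 69, size 72 → padding 3

3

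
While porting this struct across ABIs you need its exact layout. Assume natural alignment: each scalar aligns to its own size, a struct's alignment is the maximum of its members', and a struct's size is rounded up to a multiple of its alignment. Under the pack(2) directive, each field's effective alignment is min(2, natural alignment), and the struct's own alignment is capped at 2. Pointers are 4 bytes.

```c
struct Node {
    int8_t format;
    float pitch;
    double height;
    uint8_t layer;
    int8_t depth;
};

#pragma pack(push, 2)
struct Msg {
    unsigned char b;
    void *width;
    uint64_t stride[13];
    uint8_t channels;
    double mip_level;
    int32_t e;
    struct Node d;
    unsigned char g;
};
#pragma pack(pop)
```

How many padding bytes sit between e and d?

Node: format at 0 (size 1, align 1) → ends 1; pad 3 to align 4 for pitch; pitch at 4 (size 4, align 4) → ends 8; height at 8 (size 8, align 8) → ends 16; layer at 16 (size 1, align 1) → ends 17; depth at 17 (size 1, align 1) → ends 18; tail pad 6 to reach multiple of 8; total 24 bytes, alignment 8
b at 0 (size 1, align 1) → ends 1
pad 1 to align 2 for width
width at 2 (size 4, align 2) → ends 6
stride at 6 (size 104, align 2) → ends 110
channels at 110 (size 1, align 1) → ends 111
pad 1 to align 2 for mip_level
mip_level at 112 (size 8, align 2) → ends 120
e at 120 (size 4, align 2) → ends 124
d at 124 (size 24, align 2) → ends 148

0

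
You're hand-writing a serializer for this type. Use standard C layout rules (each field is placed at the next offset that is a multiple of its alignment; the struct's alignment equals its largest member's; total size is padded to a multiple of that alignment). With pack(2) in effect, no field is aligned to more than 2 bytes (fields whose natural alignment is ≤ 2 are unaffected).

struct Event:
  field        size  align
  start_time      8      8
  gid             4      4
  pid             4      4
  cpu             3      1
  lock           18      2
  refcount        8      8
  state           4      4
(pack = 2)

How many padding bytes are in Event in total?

start_time at 0 (size 8, align 2) → ends 8
gid at 8 (size 4, align 2) → ends 12
pid at 12 (size 4, align 2) → ends 16
cpu at 16 (size 3, align 1) → ends 19
pad 1 to align 2 for lock
lock at 20 (size 18, align 2) → ends 38
refcount at 38 (size 8, align 2) → ends 46
state at 46 (size 4, align 2) → ends 50
total 50 bytes, alignment 2
data bytes 49, size 50 → padding 1

1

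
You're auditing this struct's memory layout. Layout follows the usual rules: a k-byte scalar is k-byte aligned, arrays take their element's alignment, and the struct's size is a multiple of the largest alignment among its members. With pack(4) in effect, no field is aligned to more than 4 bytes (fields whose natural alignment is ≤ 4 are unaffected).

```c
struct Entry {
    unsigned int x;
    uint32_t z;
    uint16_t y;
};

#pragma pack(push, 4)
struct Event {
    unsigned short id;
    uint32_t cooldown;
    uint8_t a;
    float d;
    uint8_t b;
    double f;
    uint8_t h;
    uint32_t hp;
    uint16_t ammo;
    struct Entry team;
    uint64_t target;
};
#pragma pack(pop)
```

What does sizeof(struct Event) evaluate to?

Entry: 0..4  x  (4B, 4-aligned); 4..8  z  (4B, 4-aligned); 8..10  y  (2B, 2-aligned); 10..12  -- tail padding (2B); sizeof = 12, alignof = 4
0..2  id  (2B, 2-aligned)
2..4  -- padding (2B)
4..8  cooldown  (4B, 4-aligned)
8..9  a  (1B, 1-aligned)
9..12  -- padding (3B)
12..16  d  (4B, 4-aligned)
16..17  b  (1B, 1-aligned)
17..20  -- padding (3B)
20..28  f  (8B, 4-aligned)
28..29  h  (1B, 1-aligned)
29..32  -- padding (3B)
32..36  hp  (4B, 4-aligned)
36..38  ammo  (2B, 2-aligned)
38..40  -- padding (2B)
40..52  team  (12B, 4-aligned)
52..60  target  (8B, 4-aligned)
sizeof = 60, alignof = 4

60 bytes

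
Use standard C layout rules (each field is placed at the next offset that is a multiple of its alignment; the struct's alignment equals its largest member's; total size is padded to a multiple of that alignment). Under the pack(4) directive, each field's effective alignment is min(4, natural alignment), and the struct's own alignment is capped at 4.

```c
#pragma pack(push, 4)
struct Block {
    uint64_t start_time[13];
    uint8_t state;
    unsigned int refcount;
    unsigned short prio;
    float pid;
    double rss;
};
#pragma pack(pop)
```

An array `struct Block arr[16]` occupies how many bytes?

2048

@0: start_time [104B, align 4] → 104
@104: state [1B, align 1] → 105
+3 pad (align 4)
@108: refcount [4B, align 4] → 112
@112: prio [2B, align 2] → 114
+2 pad (align 4)
@116: pid [4B, align 4] → 120
@120: rss [8B, align 4] → 128
size 128, align 4
array of 16: 16 × 128 = 2048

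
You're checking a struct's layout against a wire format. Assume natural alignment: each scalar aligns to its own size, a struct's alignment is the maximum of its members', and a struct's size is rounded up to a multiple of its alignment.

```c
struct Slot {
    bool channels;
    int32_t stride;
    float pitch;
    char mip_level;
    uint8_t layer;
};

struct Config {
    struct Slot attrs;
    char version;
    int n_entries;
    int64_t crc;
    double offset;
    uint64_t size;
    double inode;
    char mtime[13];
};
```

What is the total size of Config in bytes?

Slot: 0..1  channels  (1B, 1-aligned); 1..4  -- padding (3B); 4..8  stride  (4B, 4-aligned); 8..12  pitch  (4B, 4-aligned); 12..13  mip_level  (1B, 1-aligned); 13..14  layer  (1B, 1-aligned); 14..16  -- tail padding (2B); sizeof = 16, alignof = 4
0..16  attrs  (16B, 4-aligned)
16..17  version  (1B, 1-aligned)
17..20  -- padding (3B)
20..24  n_entries  (4B, 4-aligned)
24..32  crc  (8B, 8-aligned)
32..40  offset  (8B, 8-aligned)
40..48  size  (8B, 8-aligned)
48..56  inode  (8B, 8-aligned)
56..69  mtime  (13B, 1-aligned)
69..72  -- tail padding (3B)
sizeof = 72, alignof = 8

72 bytes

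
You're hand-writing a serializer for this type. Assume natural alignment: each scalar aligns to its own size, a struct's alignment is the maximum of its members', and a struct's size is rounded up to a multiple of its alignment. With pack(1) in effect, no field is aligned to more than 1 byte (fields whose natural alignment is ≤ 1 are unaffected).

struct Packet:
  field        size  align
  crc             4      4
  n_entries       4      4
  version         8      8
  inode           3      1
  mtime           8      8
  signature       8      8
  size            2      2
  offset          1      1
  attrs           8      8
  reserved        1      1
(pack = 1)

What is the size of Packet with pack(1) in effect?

47

0..4  crc  (4B, 1-aligned)
4..8  n_entries  (4B, 1-aligned)
8..16  version  (8B, 1-aligned)
16..19  inode  (3B, 1-aligned)
19..27  mtime  (8B, 1-aligned)
27..35  signature  (8B, 1-aligned)
35..37  size  (2B, 1-aligned)
37..38  offset  (1B, 1-aligned)
38..46  attrs  (8B, 1-aligned)
46..47  reserved  (1B, 1-aligned)
sizeof = 47, alignof = 1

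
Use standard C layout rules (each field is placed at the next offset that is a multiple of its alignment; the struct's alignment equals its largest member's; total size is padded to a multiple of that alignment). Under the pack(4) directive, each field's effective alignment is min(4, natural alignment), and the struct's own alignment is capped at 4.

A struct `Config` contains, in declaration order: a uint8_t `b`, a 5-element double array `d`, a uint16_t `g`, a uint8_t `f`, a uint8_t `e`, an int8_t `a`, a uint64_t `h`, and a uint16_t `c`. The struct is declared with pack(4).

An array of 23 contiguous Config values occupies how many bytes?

1472

@0: b [1B, align 1] → 1
+3 pad (align 4)
@4: d [40B, align 4] → 44
@44: g [2B, align 2] → 46
@46: f [1B, align 1] → 47
@47: e [1B, align 1] → 48
@48: a [1B, align 1] → 49
+3 pad (align 4)
@52: h [8B, align 4] → 60
@60: c [2B, align 2] → 62
+2 tail pad (align 4)
size 64, align 4
array of 23: 23 × 64 = 1472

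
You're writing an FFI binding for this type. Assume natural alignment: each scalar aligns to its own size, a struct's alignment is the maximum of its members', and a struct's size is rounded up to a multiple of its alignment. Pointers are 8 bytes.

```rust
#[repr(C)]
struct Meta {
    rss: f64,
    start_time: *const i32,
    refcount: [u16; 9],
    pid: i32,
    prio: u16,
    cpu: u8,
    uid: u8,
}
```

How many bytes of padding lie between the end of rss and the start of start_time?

0

@0: rss [8B, align 8] → 8
@8: start_time [8B, align 8] → 16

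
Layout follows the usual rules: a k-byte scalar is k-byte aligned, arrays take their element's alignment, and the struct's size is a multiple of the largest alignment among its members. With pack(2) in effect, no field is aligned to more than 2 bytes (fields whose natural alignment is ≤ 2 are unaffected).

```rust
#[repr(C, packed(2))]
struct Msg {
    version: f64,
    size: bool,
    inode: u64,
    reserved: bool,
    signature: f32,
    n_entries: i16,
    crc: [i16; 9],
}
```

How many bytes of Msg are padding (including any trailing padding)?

@0: version [8B, align 2] → 8
@8: size [1B, align 1] → 9
+1 pad (align 2)
@10: inode [8B, align 2] → 18
@18: reserved [1B, align 1] → 19
+1 pad (align 2)
@20: signature [4B, align 2] → 24
@24: n_entries [2B, align 2] → 26
@26: crc [18B, align 2] → 44
size 44, align 2
data bytes 42, size 44 → padding 2

2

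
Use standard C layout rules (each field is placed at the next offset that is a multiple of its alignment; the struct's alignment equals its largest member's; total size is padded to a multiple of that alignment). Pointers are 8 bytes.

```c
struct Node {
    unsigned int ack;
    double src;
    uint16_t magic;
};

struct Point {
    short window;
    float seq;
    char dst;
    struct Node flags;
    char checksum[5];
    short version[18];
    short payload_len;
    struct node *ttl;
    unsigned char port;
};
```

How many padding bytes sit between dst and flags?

7

Node: 0..4  ack  (4B, 4-aligned); 4..8  -- padding (4B); 8..16  src  (8B, 8-aligned); 16..18  magic  (2B, 2-aligned); 18..24  -- tail padding (6B); sizeof = 24, alignof = 8
0..2  window  (2B, 2-aligned)
2..4  -- padding (2B)
4..8  seq  (4B, 4-aligned)
8..9  dst  (1B, 1-aligned)
9..16  -- padding (7B)
16..40  flags  (24B, 8-aligned)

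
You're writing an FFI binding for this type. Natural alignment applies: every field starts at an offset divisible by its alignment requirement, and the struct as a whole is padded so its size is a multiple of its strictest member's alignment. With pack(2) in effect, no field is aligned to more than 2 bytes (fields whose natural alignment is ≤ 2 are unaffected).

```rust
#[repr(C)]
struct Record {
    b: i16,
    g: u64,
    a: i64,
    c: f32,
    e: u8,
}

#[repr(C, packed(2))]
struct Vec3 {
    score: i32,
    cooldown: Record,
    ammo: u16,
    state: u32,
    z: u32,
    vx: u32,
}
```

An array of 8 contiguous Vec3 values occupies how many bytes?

Record: b at 0 (size 2, align 2) → ends 2; pad 6 to align 8 for g; g at 8 (size 8, align 8) → ends 16; a at 16 (size 8, align 8) → ends 24; c at 24 (size 4, align 4) → ends 28; e at 28 (size 1, align 1) → ends 29; tail pad 3 to reach multiple of 8; total 32 bytes, alignment 8
score at 0 (size 4, align 2) → ends 4
cooldown at 4 (size 32, align 2) → ends 36
ammo at 36 (size 2, align 2) → ends 38
state at 38 (size 4, align 2) → ends 42
z at 42 (size 4, align 2) → ends 46
vx at 46 (size 4, align 2) → ends 50
total 50 bytes, alignment 2
array of 8: 8 × 50 = 400

400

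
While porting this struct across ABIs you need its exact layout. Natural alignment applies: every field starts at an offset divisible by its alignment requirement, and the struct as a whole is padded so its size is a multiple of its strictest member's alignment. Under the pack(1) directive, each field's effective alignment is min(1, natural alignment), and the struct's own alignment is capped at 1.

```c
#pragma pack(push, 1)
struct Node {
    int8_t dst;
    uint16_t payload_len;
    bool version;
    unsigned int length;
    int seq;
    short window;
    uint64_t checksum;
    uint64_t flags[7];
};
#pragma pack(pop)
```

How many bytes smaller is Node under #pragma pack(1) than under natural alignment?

10

natural layout:
  0..1  dst  (1B, 1-aligned)
  1..2  -- padding (1B)
  2..4  payload_len  (2B, 2-aligned)
  4..5  version  (1B, 1-aligned)
  5..8  -- padding (3B)
  8..12  length  (4B, 4-aligned)
  12..16  seq  (4B, 4-aligned)
  16..18  window  (2B, 2-aligned)
  18..24  -- padding (6B)
  24..32  checksum  (8B, 8-aligned)
  32..88  flags  (56B, 8-aligned)
  sizeof = 88, alignof = 8
packed(1) layout:
  0..1  dst  (1B, 1-aligned)
  1..3  payload_len  (2B, 1-aligned)
  3..4  version  (1B, 1-aligned)
  4..8  length  (4B, 1-aligned)
  8..12  seq  (4B, 1-aligned)
  12..14  window  (2B, 1-aligned)
  14..22  checksum  (8B, 1-aligned)
  22..78  flags  (56B, 1-aligned)
  sizeof = 78, alignof = 1
88 − 78 = 10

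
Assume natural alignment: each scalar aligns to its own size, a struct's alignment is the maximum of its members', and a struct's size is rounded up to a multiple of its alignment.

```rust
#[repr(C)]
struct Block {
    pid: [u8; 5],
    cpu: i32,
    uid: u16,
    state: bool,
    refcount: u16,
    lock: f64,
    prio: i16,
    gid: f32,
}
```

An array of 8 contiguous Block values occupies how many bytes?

320

0..5  pid  (5B, 1-aligned)
5..8  -- padding (3B)
8..12  cpu  (4B, 4-aligned)
12..14  uid  (2B, 2-aligned)
14..15  state  (1B, 1-aligned)
15..16  -- padding (1B)
16..18  refcount  (2B, 2-aligned)
18..24  -- padding (6B)
24..32  lock  (8B, 8-aligned)
32..34  prio  (2B, 2-aligned)
34..36  -- padding (2B)
36..40  gid  (4B, 4-aligned)
sizeof = 40, alignof = 8
array of 8: 8 × 40 = 320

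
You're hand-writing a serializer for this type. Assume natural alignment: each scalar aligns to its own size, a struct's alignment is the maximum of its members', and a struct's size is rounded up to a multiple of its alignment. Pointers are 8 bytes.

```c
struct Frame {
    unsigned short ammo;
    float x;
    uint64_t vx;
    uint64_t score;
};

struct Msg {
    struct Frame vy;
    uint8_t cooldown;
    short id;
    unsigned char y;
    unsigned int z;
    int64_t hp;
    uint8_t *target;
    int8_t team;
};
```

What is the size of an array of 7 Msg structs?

448

Frame: 0..2  ammo  (2B, 2-aligned); 2..4  -- padding (2B); 4..8  x  (4B, 4-aligned); 8..16  vx  (8B, 8-aligned); 16..24  score  (8B, 8-aligned); sizeof = 24, alignof = 8
0..24  vy  (24B, 8-aligned)
24..25  cooldown  (1B, 1-aligned)
25..26  -- padding (1B)
26..28  id  (2B, 2-aligned)
28..29  y  (1B, 1-aligned)
29..32  -- padding (3B)
32..36  z  (4B, 4-aligned)
36..40  -- padding (4B)
40..48  hp  (8B, 8-aligned)
48..56  target  (8B, 8-aligned)
56..57  team  (1B, 1-aligned)
57..64  -- tail padding (7B)
sizeof = 64, alignof = 8
array of 7: 7 × 64 = 448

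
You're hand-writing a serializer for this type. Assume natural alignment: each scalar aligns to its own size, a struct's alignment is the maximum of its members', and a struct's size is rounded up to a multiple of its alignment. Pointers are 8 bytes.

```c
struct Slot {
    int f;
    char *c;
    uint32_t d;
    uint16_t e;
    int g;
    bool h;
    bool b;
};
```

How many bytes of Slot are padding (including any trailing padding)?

f at 0 (size 4, align 4) → ends 4
pad 4 to align 8 for c
c at 8 (size 8, align 8) → ends 16
d at 16 (size 4, align 4) → ends 20
e at 20 (size 2, align 2) → ends 22
pad 2 to align 4 for g
g at 24 (size 4, align 4) → ends 28
h at 28 (size 1, align 1) → ends 29
b at 29 (size 1, align 1) → ends 30
tail pad 2 to reach multiple of 8
total 32 bytes, alignment 8
data bytes 24, size 32 → padding 8

8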